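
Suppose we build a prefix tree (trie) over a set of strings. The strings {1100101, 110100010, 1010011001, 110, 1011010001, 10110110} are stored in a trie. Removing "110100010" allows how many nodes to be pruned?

6

After clearing the end-marker at "110100010", prune upward until reaching a node still needed by another word.
The suffix "100010" (6 nodes) is used only by "110100010"; the node for "110" still has the child "0", so pruning stops there.
Nodes removed: 6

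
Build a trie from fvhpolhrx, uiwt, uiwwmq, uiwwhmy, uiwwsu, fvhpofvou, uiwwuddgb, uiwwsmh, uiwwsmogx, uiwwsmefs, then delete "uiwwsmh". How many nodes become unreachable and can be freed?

After clearing the end-marker at "uiwwsmh", prune upward until reaching a node still needed by another word.
The suffix "h" (1 node) is used only by "uiwwsmh"; the node for "uiwwsm" still has the child "o", so pruning stops there.
Nodes removed: 1

1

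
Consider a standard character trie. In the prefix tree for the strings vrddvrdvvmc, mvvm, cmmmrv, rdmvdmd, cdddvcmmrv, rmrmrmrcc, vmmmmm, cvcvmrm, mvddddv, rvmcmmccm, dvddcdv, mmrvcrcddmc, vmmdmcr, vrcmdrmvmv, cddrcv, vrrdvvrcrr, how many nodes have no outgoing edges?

A leaf is a node with no children — equivalently, the end of a word that is not a proper prefix of any other stored word.
Those words: "cdddvcmmrv", "cddrcv", "cmmmrv", "cvcvmrm", "dvddcdv", "mmrvcrcddmc", "mvddddv", "mvvm", "rdmvdmd", "rmrmrmrcc", "rvmcmmccm", "vmmdmcr", "vmmmmm", "vrcmdrmvmv", "vrddvrdvvmc", "vrrdvvrcrr"
Leaf count: 16

16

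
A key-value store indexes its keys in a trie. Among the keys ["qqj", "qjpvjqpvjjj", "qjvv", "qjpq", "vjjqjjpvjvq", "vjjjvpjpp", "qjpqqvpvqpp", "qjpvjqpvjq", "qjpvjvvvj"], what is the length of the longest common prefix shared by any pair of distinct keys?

9

Equivalently: take the maximum, over all pairs, of their longest common prefix length.
"qjpvjqpvjjj" and "qjpvjqpvjq" agree on "qjpvjqpvj" (9 characters) before diverging; nothing deeper is shared.
Longest shared-prefix length: 9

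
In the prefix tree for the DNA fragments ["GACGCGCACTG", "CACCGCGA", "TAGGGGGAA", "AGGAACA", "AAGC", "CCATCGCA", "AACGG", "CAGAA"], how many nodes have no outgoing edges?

A leaf is a node with no children — equivalently, the end of a word that is not a proper prefix of any other stored word.
Those words: "AACGG", "AAGC", "AGGAACA", "CACCGCGA", "CAGAA", "CCATCGCA", "GACGCGCACTG", "TAGGGGGAA"
Leaf count: 8

8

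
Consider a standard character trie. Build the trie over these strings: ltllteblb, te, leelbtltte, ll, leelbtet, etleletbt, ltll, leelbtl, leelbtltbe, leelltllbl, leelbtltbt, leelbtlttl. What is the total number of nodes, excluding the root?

Count nodes per top-level branch (shared prefixes stored once):
  'e'-branch (etleletbt): 9 nodes
  'l'-branch (leelbtet, leelbtl, leelbtltbe, leelbtltbt, leelbtltte, leelbtlttl, leelltllbl, ll, ltll, ltllteblb): 31 nodes
  't'-branch (te): 2 nodes
Sum: 42

42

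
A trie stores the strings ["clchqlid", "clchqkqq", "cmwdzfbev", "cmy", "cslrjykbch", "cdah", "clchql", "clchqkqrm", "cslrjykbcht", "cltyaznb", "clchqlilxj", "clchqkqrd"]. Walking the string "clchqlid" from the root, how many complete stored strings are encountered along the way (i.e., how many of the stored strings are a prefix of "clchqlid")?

Check each prefix of "clchqlid" against the stored set — each match is an end-marker on the path.
Prefixes of the query that are stored words: "clchql", "clchqlid"
Count: 2

2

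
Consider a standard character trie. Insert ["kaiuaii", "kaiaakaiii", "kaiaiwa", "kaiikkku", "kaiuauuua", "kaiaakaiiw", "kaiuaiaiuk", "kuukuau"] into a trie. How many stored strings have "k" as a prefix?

Walk to "k"; the words in its subtree are exactly those with that prefix.
Words under "k": kaiaakaiii, kaiaakaiiw, kaiaiwa, kaiikkku, kaiuaiaiuk, kaiuaii, kaiuauuua, kuukuau
Count: 8

8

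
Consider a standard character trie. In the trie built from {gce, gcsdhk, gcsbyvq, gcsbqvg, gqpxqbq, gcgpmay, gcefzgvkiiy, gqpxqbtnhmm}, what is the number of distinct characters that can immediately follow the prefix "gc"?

Follow the path "gc" to its node, then look at its outgoing edges.
Characters that immediately follow "gc" among the stored strings: {e, g, s}.
That node has 3 child edges.

3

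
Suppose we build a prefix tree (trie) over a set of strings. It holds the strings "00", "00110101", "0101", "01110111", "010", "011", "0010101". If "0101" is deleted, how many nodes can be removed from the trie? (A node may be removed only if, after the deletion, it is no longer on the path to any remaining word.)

1

A node on "0101"'s path can go only if nothing else ends at it or branches off below it.
The suffix "1" (1 node) is used only by "0101"; "010" is itself a stored word, so pruning stops there.
Nodes removed: 1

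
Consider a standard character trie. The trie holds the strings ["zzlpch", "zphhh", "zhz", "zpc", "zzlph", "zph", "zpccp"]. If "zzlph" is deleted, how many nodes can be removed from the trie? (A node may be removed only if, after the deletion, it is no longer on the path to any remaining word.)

After clearing the end-marker at "zzlph", prune upward until reaching a node still needed by another word.
The suffix "h" (1 node) is used only by "zzlph"; the node for "zzlp" still has the child "c", so pruning stops there.
Nodes removed: 1

1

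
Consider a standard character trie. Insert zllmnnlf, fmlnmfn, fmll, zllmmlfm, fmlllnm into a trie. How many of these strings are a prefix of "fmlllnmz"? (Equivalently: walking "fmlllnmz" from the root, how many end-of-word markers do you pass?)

Walk "fmlllnmz" from the root; an end-of-word marker is hit whenever a stored word is a prefix of "fmlllnmz".
Prefixes of the query that are stored words: "fmll", "fmlllnm"
Count: 2

2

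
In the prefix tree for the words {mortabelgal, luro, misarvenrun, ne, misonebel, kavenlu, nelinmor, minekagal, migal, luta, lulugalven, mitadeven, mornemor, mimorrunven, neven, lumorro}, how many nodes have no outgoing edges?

15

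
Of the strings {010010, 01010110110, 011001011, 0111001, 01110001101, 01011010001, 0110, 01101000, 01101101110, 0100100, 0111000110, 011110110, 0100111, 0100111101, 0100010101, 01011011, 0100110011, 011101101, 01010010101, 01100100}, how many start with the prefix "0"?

20

Filter for entries beginning with "0":
Matches: "0100010101", "010010", "0100100", "0100110011", "0100111", "0100111101", "01010010101", "01010110110", "01011010001", "01011011", "0110", "01100100", "011001011", "01101000", "01101101110", "0111000110", "01110001101", "0111001", "011101101", "011110110"
Count: 20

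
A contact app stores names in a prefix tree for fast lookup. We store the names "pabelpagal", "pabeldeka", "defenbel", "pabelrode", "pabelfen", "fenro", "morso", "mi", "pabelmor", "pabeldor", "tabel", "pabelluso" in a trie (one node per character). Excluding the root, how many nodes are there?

54

Insert word by word; a character creates a node only if that edge doesn't already exist:
  "pabelpagal" → 10 new (p, a, b, e, l, p, a, g, a, l)
  "pabeldeka" → prefix "pabel" already present; 4 new (d, e, k, a)
  "defenbel" → 8 new (d, e, f, e, n, b, e, l)
  "pabelrode" → prefix "pabel" already present; 4 new (r, o, d, e)
  "pabelfen" → prefix "pabel" already present; 3 new (f, e, n)
  "fenro" → 5 new (f, e, n, r, o)
  "morso" → 5 new (m, o, r, s, o)
  "mi" → prefix "m" already present; 1 new (i)
  "pabelmor" → prefix "pabel" already present; 3 new (m, o, r)
  "pabeldor" → prefix "pabeld" already present; 2 new (o, r)
  "tabel" → 5 new (t, a, b, e, l)
  "pabelluso" → prefix "pabel" already present; 4 new (l, u, s, o)
Total nodes = 10 + 4 + 8 + 4 + 3 + 5 + 5 + 1 + 3 + 2 + 5 + 4 = 54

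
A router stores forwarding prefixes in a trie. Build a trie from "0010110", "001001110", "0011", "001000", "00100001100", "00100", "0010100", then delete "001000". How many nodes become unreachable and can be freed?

0

Walk "001000" from the leaf back toward the root, removing each node that no remaining word uses.
Every node on "001000" is still needed (e.g. by "00100001100"), so nothing is freed.
Nodes removed: 0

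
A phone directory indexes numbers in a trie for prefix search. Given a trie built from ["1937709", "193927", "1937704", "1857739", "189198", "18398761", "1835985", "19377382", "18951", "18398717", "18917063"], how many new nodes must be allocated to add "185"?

"185" is already a full path in the trie; only an end-marker is added.
No new nodes are needed: 0.

0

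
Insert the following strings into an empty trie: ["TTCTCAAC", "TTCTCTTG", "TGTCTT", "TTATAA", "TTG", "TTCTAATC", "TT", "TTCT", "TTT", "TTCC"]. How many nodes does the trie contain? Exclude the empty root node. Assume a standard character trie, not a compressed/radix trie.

Insert word by word; a character creates a node only if that edge doesn't already exist:
  "TTCTCAAC" → 8 new (T, T, C, T, C, A, A, C)
  "TTCTCTTG" → prefix "TTCTC" already present; 3 new (T, T, G)
  "TGTCTT" → prefix "T" already present; 5 new (G, T, C, T, T)
  "TTATAA" → prefix "TT" already present; 4 new (A, T, A, A)
  "TTG" → prefix "TT" already present; 1 new (G)
  "TTCTAATC" → prefix "TTCT" already present; 4 new (A, A, T, C)
  "TT" → prefix "TT" already present; 0 new (none)
  "TTCT" → prefix "TTCT" already present; 0 new (none)
  "TTT" → prefix "TT" already present; 1 new (T)
  "TTCC" → prefix "TTC" already present; 1 new (C)
Total nodes = 8 + 3 + 5 + 4 + 1 + 4 + 0 + 0 + 1 + 1 = 27

27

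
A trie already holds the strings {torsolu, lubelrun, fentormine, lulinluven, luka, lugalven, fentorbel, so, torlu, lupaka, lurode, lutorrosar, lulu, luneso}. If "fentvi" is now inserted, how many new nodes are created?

2

The longest prefix of "fentvi" already in the trie is "fent" (length 4).
New nodes needed: |"fentvi"| − 4 = 6 − 4 = 2.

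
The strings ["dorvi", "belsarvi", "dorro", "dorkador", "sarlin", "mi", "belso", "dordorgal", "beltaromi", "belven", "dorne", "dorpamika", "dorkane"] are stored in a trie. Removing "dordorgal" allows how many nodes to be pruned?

A node on "dordorgal"'s path can go only if nothing else ends at it or branches off below it.
The suffix "dorgal" (6 nodes) is used only by "dordorgal"; the node for "dor" still has the child "v", so pruning stops there.
Nodes removed: 6

6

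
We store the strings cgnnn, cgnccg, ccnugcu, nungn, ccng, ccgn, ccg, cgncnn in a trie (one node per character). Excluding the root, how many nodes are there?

For each word, the new-node count is its length minus the longest prefix already in the trie:
  "cgnnn" → 5 new (c, g, n, n, n)
  "cgnccg" → prefix "cgn" already present; 3 new (c, c, g)
  "ccnugcu" → prefix "c" already present; 6 new (c, n, u, g, c, u)
  "nungn" → 5 new (n, u, n, g, n)
  "ccng" → prefix "ccn" already present; 1 new (g)
  "ccgn" → prefix "cc" already present; 2 new (g, n)
  "ccg" → prefix "ccg" already present; 0 new (none)
  "cgncnn" → prefix "cgnc" already present; 2 new (n, n)
Total nodes = 5 + 3 + 6 + 5 + 1 + 2 + 0 + 2 = 24

24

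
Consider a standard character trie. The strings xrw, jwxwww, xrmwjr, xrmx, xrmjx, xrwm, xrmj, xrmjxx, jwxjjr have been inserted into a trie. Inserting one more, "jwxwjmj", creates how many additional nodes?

"jwxw" is already a path in the trie; the remaining "jmj" must be added.
New nodes needed: |"jwxwjmj"| − 4 = 7 − 4 = 3.

3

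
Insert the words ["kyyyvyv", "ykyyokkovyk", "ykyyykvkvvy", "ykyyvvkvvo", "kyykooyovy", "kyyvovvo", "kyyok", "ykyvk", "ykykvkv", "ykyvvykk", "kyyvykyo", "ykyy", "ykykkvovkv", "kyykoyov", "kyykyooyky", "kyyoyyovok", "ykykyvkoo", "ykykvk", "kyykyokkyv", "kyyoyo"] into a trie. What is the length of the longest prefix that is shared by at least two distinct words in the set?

Equivalently: take the maximum, over all pairs, of their longest common prefix length.
e.g. "kyykyokkyv" and "kyykyooyky" share the prefix "kyykyo" of length 6; no pair shares a longer one.
Longest shared-prefix length: 6

6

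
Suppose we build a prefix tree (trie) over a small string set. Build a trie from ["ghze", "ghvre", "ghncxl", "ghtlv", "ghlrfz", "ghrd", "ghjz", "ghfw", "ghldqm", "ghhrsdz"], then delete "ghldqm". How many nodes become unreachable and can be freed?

Walk "ghldqm" from the leaf back toward the root, removing each node that no remaining word uses.
The suffix "dqm" (3 nodes) is used only by "ghldqm"; the node for "ghl" still has the child "r", so pruning stops there.
Nodes removed: 3

3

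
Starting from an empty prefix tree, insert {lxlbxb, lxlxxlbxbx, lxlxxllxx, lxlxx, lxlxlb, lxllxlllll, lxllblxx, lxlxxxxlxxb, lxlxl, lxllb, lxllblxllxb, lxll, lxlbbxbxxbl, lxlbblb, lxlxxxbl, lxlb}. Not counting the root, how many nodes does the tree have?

50

Count nodes per top-level branch (shared prefixes stored once):
  'l'-branch (lxlb, lxlbblb, lxlbbxbxxbl, lxlbxb, lxll, lxllb, lxllblxllxb, lxllblxx, lxllxlllll, lxlxl, lxlxlb, lxlxx, lxlxxlbxbx, lxlxxllxx, lxlxxxbl, lxlxxxxlxxb): 50 nodes
Sum: 50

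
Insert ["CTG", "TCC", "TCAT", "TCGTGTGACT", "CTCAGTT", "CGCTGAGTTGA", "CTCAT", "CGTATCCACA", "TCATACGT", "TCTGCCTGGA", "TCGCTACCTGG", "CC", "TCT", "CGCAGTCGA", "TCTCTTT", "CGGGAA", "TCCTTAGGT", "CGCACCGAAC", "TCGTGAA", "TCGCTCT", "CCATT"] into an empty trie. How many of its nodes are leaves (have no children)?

17

Leaves are exactly the stored words that no other stored word extends.
Those words: "CCATT", "CGCACCGAAC", "CGCAGTCGA", "CGCTGAGTTGA", "CGGGAA", "CGTATCCACA", "CTCAGTT", "CTCAT", "CTG", "TCATACGT", "TCCTTAGGT", "TCGCTACCTGG", "TCGCTCT", "TCGTGAA", "TCGTGTGACT", "TCTCTTT", "TCTGCCTGGA"
Leaf count: 17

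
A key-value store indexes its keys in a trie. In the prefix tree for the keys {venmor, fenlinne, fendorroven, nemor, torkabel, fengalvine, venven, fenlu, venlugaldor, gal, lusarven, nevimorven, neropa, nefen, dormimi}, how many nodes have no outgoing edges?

15

Leaves are exactly the stored words that no other stored word extends.
Those words: "dormimi", "fendorroven", "fengalvine", "fenlinne", "fenlu", "gal", "lusarven", "nefen", "nemor", "neropa", "nevimorven", "torkabel", "venlugaldor", "venmor", "venven"
Leaf count: 15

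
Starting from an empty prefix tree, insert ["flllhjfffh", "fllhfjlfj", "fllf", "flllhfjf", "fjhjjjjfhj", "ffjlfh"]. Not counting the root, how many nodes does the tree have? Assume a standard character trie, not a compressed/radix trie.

34

Trie structure (* marks end of a word):
(root)
└─ f
   ├─ f
   │  └─ j
   │     └─ l
   │        └─ f
   │           └─ h *
   ├─ j
   │  └─ h
   │     └─ j
   │        └─ j
   │           └─ j
   │              └─ j
   │                 └─ f
   │                    └─ h
   │                       └─ j *
   └─ l
      └─ l
         ├─ f *
         ├─ h
         │  └─ f
         │     └─ j
         │        └─ l
         │           └─ f
         │              └─ j *
         └─ l
            └─ h
               ├─ f
               │  └─ j
               │     └─ f *
               └─ j
                  └─ f
                     └─ f
                        └─ f
                           └─ h *
Counting every labelled node above: 34.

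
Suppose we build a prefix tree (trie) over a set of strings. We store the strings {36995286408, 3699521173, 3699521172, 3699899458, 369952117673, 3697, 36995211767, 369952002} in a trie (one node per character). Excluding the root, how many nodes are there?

29

Count nodes per top-level branch (shared prefixes stored once):
  '3'-branch (3697, 369952002, 3699521172, 3699521173, 36995211767, 369952117673, 36995286408, 3699899458): 29 nodes
Sum: 29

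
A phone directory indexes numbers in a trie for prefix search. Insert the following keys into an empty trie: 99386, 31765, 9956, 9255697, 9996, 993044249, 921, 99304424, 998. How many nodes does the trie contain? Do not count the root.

Trace insertions, counting only characters that open a new branch:
  "99386" → 5 new (9, 9, 3, 8, 6)
  "31765" → 5 new (3, 1, 7, 6, 5)
  "9956" → prefix "99" already present; 2 new (5, 6)
  "9255697" → prefix "9" already present; 6 new (2, 5, 5, 6, 9, 7)
  "9996" → prefix "99" already present; 2 new (9, 6)
  "993044249" → prefix "993" already present; 6 new (0, 4, 4, 2, 4, 9)
  "921" → prefix "92" already present; 1 new (1)
  "99304424" → prefix "99304424" already present; 0 new (none)
  "998" → prefix "99" already present; 1 new (8)
Total nodes = 5 + 5 + 2 + 6 + 2 + 6 + 1 + 0 + 1 = 28

28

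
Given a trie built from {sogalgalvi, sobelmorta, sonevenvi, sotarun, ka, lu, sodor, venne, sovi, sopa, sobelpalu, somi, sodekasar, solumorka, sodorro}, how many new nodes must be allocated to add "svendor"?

6

"s" is already a path in the trie; the remaining "vendor" must be added.
New nodes needed: |"svendor"| − 1 = 7 − 1 = 6.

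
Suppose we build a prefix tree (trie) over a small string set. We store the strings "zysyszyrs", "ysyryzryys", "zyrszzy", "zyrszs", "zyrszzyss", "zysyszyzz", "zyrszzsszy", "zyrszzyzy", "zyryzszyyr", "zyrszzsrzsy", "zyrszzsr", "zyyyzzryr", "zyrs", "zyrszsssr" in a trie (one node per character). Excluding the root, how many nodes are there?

56

Insert word by word; a character creates a node only if that edge doesn't already exist:
  "zysyszyrs" → 9 new (z, y, s, y, s, z, y, r, s)
  "ysyryzryys" → 10 new (y, s, y, r, y, z, r, y, y, s)
  "zyrszzy" → prefix "zy" already present; 5 new (r, s, z, z, y)
  "zyrszs" → prefix "zyrsz" already present; 1 new (s)
  "zyrszzyss" → prefix "zyrszzy" already present; 2 new (s, s)
  "zysyszyzz" → prefix "zysyszy" already present; 2 new (z, z)
  "zyrszzsszy" → prefix "zyrszz" already present; 4 new (s, s, z, y)
  "zyrszzyzy" → prefix "zyrszzy" already present; 2 new (z, y)
  "zyryzszyyr" → prefix "zyr" already present; 7 new (y, z, s, z, y, y, r)
  "zyrszzsrzsy" → prefix "zyrszzs" already present; 4 new (r, z, s, y)
  "zyrszzsr" → prefix "zyrszzsr" already present; 0 new (none)
  "zyyyzzryr" → prefix "zy" already present; 7 new (y, y, z, z, r, y, r)
  "zyrs" → prefix "zyrs" already present; 0 new (none)
  "zyrszsssr" → prefix "zyrszs" already present; 3 new (s, s, r)
Total nodes = 9 + 10 + 5 + 1 + 2 + 2 + 4 + 2 + 7 + 4 + 0 + 7 + 0 + 3 = 56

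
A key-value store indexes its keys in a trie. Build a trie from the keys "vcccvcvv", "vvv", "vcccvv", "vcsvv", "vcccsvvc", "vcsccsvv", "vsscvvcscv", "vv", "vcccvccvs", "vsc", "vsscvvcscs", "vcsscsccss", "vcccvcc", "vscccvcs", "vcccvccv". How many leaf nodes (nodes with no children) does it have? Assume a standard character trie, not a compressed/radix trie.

A leaf is a node with no children — equivalently, the end of a word that is not a proper prefix of any other stored word.
Those words: "vcccsvvc", "vcccvccvs", "vcccvcvv", "vcccvv", "vcsccsvv", "vcsscsccss", "vcsvv", "vscccvcs", "vsscvvcscs", "vsscvvcscv", "vvv"
Leaf count: 11

11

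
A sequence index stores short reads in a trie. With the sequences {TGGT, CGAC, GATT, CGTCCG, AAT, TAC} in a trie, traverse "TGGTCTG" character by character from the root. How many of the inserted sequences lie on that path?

Check each prefix of "TGGTCTG" against the stored set — each match is an end-marker on the path.
Prefixes of the query that are stored words: "TGGT"
Count: 1

1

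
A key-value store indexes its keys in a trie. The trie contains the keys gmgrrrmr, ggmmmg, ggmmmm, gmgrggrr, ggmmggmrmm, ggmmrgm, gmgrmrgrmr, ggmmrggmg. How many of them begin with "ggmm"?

5

Walk to "ggmm"; the words in its subtree are exactly those with that prefix.
Words under "ggmm": ggmmggmrmm, ggmmmg, ggmmmm, ggmmrggmg, ggmmrgm
Count: 5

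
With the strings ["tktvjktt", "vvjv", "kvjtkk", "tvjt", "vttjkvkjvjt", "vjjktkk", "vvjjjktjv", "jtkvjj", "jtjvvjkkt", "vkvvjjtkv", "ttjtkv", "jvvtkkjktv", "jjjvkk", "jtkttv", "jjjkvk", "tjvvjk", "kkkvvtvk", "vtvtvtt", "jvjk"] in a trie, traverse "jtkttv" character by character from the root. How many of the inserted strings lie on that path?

Traverse "jtkttv" character by character; count nodes along the way that are marked as word ends.
Prefixes of the query that are stored words: "jtkttv"
Count: 1

1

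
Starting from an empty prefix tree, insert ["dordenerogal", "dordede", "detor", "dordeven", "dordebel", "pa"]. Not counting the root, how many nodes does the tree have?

Trace insertions, counting only characters that open a new branch:
  "dordenerogal" → 12 new (d, o, r, d, e, n, e, r, o, g, a, l)
  "dordede" → prefix "dorde" already present; 2 new (d, e)
  "detor" → prefix "d" already present; 4 new (e, t, o, r)
  "dordeven" → prefix "dorde" already present; 3 new (v, e, n)
  "dordebel" → prefix "dorde" already present; 3 new (b, e, l)
  "pa" → 2 new (p, a)
Total nodes = 12 + 2 + 4 + 3 + 3 + 2 = 26

26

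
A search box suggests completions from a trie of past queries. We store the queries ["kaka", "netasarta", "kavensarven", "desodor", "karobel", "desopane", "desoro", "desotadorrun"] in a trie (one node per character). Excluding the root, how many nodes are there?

48

Count nodes per top-level branch (shared prefixes stored once):
  'd'-branch (desodor, desopane, desoro, desotadorrun): 21 nodes
  'k'-branch (kaka, karobel, kavensarven): 18 nodes
  'n'-branch (netasarta): 9 nodes
Sum: 48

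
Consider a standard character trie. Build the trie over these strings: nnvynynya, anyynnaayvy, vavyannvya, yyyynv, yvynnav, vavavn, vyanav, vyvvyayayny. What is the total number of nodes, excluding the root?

Trace insertions, counting only characters that open a new branch:
  "nnvynynya" → 9 new (n, n, v, y, n, y, n, y, a)
  "anyynnaayvy" → 11 new (a, n, y, y, n, n, a, a, y, v, y)
  "vavyannvya" → 10 new (v, a, v, y, a, n, n, v, y, a)
  "yyyynv" → 6 new (y, y, y, y, n, v)
  "yvynnav" → prefix "y" already present; 6 new (v, y, n, n, a, v)
  "vavavn" → prefix "vav" already present; 3 new (a, v, n)
  "vyanav" → prefix "v" already present; 5 new (y, a, n, a, v)
  "vyvvyayayny" → prefix "vy" already present; 9 new (v, v, y, a, y, a, y, n, y)
Total nodes = 9 + 11 + 10 + 6 + 6 + 3 + 5 + 9 = 59

59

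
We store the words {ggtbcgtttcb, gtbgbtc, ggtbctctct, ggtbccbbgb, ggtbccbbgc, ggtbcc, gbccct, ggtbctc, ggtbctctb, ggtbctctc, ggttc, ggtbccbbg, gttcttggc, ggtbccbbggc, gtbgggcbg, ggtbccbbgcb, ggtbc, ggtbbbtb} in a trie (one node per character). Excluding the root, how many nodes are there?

55

Insert word by word; a character creates a node only if that edge doesn't already exist:
  "ggtbcgtttcb" → 11 new (g, g, t, b, c, g, t, t, t, c, b)
  "gtbgbtc" → prefix "g" already present; 6 new (t, b, g, b, t, c)
  "ggtbctctct" → prefix "ggtbc" already present; 5 new (t, c, t, c, t)
  "ggtbccbbgb" → prefix "ggtbc" already present; 5 new (c, b, b, g, b)
  "ggtbccbbgc" → prefix "ggtbccbbg" already present; 1 new (c)
  "ggtbcc" → prefix "ggtbcc" already present; 0 new (none)
  "gbccct" → prefix "g" already present; 5 new (b, c, c, c, t)
  "ggtbctc" → prefix "ggtbctc" already present; 0 new (none)
  "ggtbctctb" → prefix "ggtbctct" already present; 1 new (b)
  "ggtbctctc" → prefix "ggtbctctc" already present; 0 new (none)
  "ggttc" → prefix "ggt" already present; 2 new (t, c)
  "ggtbccbbg" → prefix "ggtbccbbg" already present; 0 new (none)
  "gttcttggc" → prefix "gt" already present; 7 new (t, c, t, t, g, g, c)
  "ggtbccbbggc" → prefix "ggtbccbbg" already present; 2 new (g, c)
  "gtbgggcbg" → prefix "gtbg" already present; 5 new (g, g, c, b, g)
  "ggtbccbbgcb" → prefix "ggtbccbbgc" already present; 1 new (b)
  "ggtbc" → prefix "ggtbc" already present; 0 new (none)
  "ggtbbbtb" → prefix "ggtb" already present; 4 new (b, b, t, b)
Total nodes = 11 + 6 + 5 + 5 + 1 + 0 + 5 + 0 + 1 + 0 + 2 + 0 + 7 + 2 + 5 + 1 + 0 + 4 = 55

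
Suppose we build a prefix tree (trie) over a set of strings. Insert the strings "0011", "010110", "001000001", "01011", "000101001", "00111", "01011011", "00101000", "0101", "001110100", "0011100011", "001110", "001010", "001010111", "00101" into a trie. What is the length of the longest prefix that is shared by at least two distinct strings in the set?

6

The deepest shared node is where two words last agree before diverging.
"001010" and "00101000" agree on "001010" (6 characters) before diverging; nothing deeper is shared.
Longest shared-prefix length: 6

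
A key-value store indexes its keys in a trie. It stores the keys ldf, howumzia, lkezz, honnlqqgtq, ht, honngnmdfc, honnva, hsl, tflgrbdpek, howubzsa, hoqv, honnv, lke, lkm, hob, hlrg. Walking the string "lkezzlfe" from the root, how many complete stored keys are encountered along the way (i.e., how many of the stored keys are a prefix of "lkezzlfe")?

Check each prefix of "lkezzlfe" against the stored set — each match is an end-marker on the path.
Prefixes of the query that are stored words: "lke", "lkezz"
Count: 2

2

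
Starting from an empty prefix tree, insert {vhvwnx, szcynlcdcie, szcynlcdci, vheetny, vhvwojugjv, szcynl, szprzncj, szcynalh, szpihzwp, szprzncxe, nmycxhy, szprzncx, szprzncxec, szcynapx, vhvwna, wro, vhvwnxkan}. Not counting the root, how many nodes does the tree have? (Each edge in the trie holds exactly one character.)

Insert word by word; a character creates a node only if that edge doesn't already exist:
  "vhvwnx" → 6 new (v, h, v, w, n, x)
  "szcynlcdcie" → 11 new (s, z, c, y, n, l, c, d, c, i, e)
  "szcynlcdci" → prefix "szcynlcdci" already present; 0 new (none)
  "vheetny" → prefix "vh" already present; 5 new (e, e, t, n, y)
  "vhvwojugjv" → prefix "vhvw" already present; 6 new (o, j, u, g, j, v)
  "szcynl" → prefix "szcynl" already present; 0 new (none)
  "szprzncj" → prefix "sz" already present; 6 new (p, r, z, n, c, j)
  "szcynalh" → prefix "szcyn" already present; 3 new (a, l, h)
  "szpihzwp" → prefix "szp" already present; 5 new (i, h, z, w, p)
  "szprzncxe" → prefix "szprznc" already present; 2 new (x, e)
  "nmycxhy" → 7 new (n, m, y, c, x, h, y)
  "szprzncx" → prefix "szprzncx" already present; 0 new (none)
  "szprzncxec" → prefix "szprzncxe" already present; 1 new (c)
  "szcynapx" → prefix "szcyna" already present; 2 new (p, x)
  "vhvwna" → prefix "vhvwn" already present; 1 new (a)
  "wro" → 3 new (w, r, o)
  "vhvwnxkan" → prefix "vhvwnx" already present; 3 new (k, a, n)
Total nodes = 6 + 11 + 0 + 5 + 6 + 0 + 6 + 3 + 5 + 2 + 7 + 0 + 1 + 2 + 1 + 3 + 3 = 61

61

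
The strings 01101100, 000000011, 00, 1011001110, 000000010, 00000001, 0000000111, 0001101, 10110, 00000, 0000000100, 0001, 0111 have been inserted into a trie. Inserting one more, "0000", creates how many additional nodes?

"0000" is already a full path in the trie; only an end-marker is added.
No new nodes are needed: 0.

0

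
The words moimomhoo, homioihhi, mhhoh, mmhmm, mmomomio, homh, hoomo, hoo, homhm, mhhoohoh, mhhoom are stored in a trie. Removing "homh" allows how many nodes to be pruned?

Walk "homh" from the leaf back toward the root, removing each node that no remaining word uses.
Every node on "homh" is still needed (e.g. by "homhm"), so nothing is freed.
Nodes removed: 0

0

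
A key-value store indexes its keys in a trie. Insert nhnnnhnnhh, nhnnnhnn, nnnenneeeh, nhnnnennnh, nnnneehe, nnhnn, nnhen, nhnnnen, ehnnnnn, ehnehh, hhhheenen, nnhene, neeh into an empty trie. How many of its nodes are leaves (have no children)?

10

Leaves are exactly the stored words that no other stored word extends.
Those words: "ehnehh", "ehnnnnn", "hhhheenen", "neeh", "nhnnnennnh", "nhnnnhnnhh", "nnhene", "nnhnn", "nnnenneeeh", "nnnneehe"
Leaf count: 10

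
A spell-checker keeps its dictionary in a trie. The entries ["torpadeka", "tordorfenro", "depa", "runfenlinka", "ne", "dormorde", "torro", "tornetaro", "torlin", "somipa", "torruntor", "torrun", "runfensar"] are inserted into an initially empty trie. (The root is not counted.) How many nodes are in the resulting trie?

Trace insertions, counting only characters that open a new branch:
  "torpadeka" → 9 new (t, o, r, p, a, d, e, k, a)
  "tordorfenro" → prefix "tor" already present; 8 new (d, o, r, f, e, n, r, o)
  "depa" → 4 new (d, e, p, a)
  "runfenlinka" → 11 new (r, u, n, f, e, n, l, i, n, k, a)
  "ne" → 2 new (n, e)
  "dormorde" → prefix "d" already present; 7 new (o, r, m, o, r, d, e)
  "torro" → prefix "tor" already present; 2 new (r, o)
  "tornetaro" → prefix "tor" already present; 6 new (n, e, t, a, r, o)
  "torlin" → prefix "tor" already present; 3 new (l, i, n)
  "somipa" → 6 new (s, o, m, i, p, a)
  "torruntor" → prefix "torr" already present; 5 new (u, n, t, o, r)
  "torrun" → prefix "torrun" already present; 0 new (none)
  "runfensar" → prefix "runfen" already present; 3 new (s, a, r)
Total nodes = 9 + 8 + 4 + 11 + 2 + 7 + 2 + 6 + 3 + 6 + 5 + 0 + 3 = 66

66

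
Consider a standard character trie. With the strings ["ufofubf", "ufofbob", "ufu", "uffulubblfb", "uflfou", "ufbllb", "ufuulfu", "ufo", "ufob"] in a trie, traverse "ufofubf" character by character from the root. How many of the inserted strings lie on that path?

2

Walk "ufofubf" from the root; an end-of-word marker is hit whenever a stored word is a prefix of "ufofubf".
Prefixes of the query that are stored words: "ufo", "ufofubf"
Count: 2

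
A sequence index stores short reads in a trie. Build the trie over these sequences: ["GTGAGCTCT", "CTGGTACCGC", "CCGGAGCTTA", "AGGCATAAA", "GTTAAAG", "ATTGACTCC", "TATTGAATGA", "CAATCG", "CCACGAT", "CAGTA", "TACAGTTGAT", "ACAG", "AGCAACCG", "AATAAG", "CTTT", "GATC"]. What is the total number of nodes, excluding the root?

Count nodes per top-level branch (shared prefixes stored once):
  'A'-branch (AATAAG, ACAG, AGCAACCG, AGGCATAAA, ATTGACTCC): 31 nodes
  'C'-branch (CAATCG, CAGTA, CCACGAT, CCGGAGCTTA, CTGGTACCGC, CTTT): 34 nodes
  'G'-branch (GATC, GTGAGCTCT, GTTAAAG): 17 nodes
  'T'-branch (TACAGTTGAT, TATTGAATGA): 18 nodes
Sum: 100

100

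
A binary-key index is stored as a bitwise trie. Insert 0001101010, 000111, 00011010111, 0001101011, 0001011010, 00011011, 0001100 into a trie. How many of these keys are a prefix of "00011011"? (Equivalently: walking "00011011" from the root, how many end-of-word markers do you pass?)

Walk "00011011" from the root; an end-of-word marker is hit whenever a stored word is a prefix of "00011011".
Prefixes of the query that are stored words: "00011011"
Count: 1

1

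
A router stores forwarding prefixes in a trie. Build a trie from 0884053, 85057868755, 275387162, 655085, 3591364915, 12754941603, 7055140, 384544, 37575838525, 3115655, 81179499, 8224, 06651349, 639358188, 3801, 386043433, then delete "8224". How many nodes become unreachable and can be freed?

3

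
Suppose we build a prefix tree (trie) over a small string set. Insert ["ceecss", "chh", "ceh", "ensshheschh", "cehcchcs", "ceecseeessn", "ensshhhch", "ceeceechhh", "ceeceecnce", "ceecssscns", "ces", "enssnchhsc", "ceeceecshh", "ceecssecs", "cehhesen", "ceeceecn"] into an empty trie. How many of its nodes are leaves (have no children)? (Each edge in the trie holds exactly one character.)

13

A leaf is a node with no children — equivalently, the end of a word that is not a proper prefix of any other stored word.
Those words: "ceeceechhh", "ceeceecnce", "ceeceecshh", "ceecseeessn", "ceecssecs", "ceecssscns", "cehcchcs", "cehhesen", "ces", "chh", "ensshheschh", "ensshhhch", "enssnchhsc"
Leaf count: 13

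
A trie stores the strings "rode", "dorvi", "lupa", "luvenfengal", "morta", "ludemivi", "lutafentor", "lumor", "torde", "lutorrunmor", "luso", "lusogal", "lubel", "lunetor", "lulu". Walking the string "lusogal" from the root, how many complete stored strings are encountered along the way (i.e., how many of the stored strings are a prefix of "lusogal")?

2

Check each prefix of "lusogal" against the stored set — each match is an end-marker on the path.
Prefixes of the query that are stored words: "luso", "lusogal"
Count: 2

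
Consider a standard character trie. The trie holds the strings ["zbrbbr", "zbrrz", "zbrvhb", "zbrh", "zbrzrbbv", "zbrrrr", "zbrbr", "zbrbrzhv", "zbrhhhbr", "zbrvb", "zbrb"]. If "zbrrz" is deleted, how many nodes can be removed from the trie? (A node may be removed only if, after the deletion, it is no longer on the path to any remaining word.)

1

Walk "zbrrz" from the leaf back toward the root, removing each node that no remaining word uses.
The suffix "z" (1 node) is used only by "zbrrz"; the node for "zbrr" still has the child "r", so pruning stops there.
Nodes removed: 1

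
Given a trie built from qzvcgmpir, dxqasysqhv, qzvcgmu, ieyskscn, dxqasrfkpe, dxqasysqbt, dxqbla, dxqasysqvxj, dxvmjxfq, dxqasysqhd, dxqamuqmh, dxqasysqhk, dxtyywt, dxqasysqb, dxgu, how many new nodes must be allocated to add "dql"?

2

"d" is already a path in the trie; the remaining "ql" must be added.
New nodes needed: |"dql"| − 1 = 3 − 1 = 2.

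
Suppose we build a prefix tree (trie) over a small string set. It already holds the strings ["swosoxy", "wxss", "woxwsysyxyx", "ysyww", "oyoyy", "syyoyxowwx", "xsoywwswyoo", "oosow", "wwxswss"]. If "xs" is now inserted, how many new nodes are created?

Every character of "xs" already lies on an existing path (it is a prefix of some stored word).
No new nodes are needed: 0.

0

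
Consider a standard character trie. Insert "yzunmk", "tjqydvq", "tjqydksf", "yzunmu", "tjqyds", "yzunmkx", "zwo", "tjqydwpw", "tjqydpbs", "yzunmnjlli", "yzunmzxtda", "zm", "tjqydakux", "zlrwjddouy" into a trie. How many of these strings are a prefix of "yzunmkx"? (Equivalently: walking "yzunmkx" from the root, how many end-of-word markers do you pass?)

2

Traverse "yzunmkx" character by character; count nodes along the way that are marked as word ends.
Prefixes of the query that are stored words: "yzunmk", "yzunmkx"
Count: 2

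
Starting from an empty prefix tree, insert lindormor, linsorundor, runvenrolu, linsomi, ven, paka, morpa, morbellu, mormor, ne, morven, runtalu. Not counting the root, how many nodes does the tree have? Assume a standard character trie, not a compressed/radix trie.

Trace insertions, counting only characters that open a new branch:
  "lindormor" → 9 new (l, i, n, d, o, r, m, o, r)
  "linsorundor" → prefix "lin" already present; 8 new (s, o, r, u, n, d, o, r)
  "runvenrolu" → 10 new (r, u, n, v, e, n, r, o, l, u)
  "linsomi" → prefix "linso" already present; 2 new (m, i)
  "ven" → 3 new (v, e, n)
  "paka" → 4 new (p, a, k, a)
  "morpa" → 5 new (m, o, r, p, a)
  "morbellu" → prefix "mor" already present; 5 new (b, e, l, l, u)
  "mormor" → prefix "mor" already present; 3 new (m, o, r)
  "ne" → 2 new (n, e)
  "morven" → prefix "mor" already present; 3 new (v, e, n)
  "runtalu" → prefix "run" already present; 4 new (t, a, l, u)
Total nodes = 9 + 8 + 10 + 2 + 3 + 4 + 5 + 5 + 3 + 2 + 3 + 4 = 58

58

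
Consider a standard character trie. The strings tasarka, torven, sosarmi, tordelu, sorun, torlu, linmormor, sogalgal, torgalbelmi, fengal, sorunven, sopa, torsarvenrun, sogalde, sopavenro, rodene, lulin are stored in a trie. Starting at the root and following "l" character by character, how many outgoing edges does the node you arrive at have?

2

The children of the "l" node are the distinct next characters among strings starting with "l".
Characters that immediately follow "l" among the stored strings: {i, u}.
That node has 2 child edges.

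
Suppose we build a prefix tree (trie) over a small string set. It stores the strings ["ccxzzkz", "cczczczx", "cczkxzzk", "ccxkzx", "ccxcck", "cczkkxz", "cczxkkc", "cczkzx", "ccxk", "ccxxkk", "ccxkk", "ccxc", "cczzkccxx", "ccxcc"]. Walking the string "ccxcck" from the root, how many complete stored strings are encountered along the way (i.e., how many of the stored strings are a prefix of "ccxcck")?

Check each prefix of "ccxcck" against the stored set — each match is an end-marker on the path.
Prefixes of the query that are stored words: "ccxc", "ccxcc", "ccxcck"
Count: 3

3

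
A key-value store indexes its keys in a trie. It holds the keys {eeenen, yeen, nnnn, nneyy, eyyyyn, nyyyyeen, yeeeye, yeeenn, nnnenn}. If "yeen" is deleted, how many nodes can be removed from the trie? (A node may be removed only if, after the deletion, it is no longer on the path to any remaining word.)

After clearing the end-marker at "yeen", prune upward until reaching a node still needed by another word.
The suffix "n" (1 node) is used only by "yeen"; the node for "yee" still has the child "e", so pruning stops there.
Nodes removed: 1

1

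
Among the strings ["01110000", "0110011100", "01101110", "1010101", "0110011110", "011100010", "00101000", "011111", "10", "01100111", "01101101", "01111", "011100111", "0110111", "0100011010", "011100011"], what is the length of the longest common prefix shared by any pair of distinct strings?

8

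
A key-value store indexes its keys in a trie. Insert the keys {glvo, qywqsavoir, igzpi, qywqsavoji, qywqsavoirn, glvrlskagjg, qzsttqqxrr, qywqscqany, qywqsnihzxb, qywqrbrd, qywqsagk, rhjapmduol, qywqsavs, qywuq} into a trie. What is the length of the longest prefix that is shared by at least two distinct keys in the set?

10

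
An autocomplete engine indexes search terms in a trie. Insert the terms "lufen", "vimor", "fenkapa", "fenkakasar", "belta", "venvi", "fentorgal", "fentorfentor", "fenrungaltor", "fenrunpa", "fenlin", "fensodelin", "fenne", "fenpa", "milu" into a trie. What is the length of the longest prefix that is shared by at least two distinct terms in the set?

The deepest shared node is where two words last agree before diverging.
"fenrungaltor" and "fenrunpa" agree on "fenrun" (6 characters) before diverging; nothing deeper is shared.
Longest shared-prefix length: 6

6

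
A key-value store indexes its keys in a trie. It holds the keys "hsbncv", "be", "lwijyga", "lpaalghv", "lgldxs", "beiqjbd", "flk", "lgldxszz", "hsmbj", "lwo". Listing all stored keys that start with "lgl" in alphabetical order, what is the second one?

Filter for "lgl…" and sort: "lgldxs", "lgldxszz"
The 2nd is lgldxszz.

lgldxszz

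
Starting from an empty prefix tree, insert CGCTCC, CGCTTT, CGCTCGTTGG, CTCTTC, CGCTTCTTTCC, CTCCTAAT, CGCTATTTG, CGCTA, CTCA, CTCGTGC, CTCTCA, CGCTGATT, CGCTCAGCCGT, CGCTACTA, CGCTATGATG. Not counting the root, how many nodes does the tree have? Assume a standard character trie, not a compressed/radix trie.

58

Count nodes per top-level branch (shared prefixes stored once):
  'C'-branch (CGCTA, CGCTACTA, CGCTATGATG, CGCTATTTG, CGCTCAGCCGT, CGCTCC, CGCTCGTTGG, CGCTGATT, CGCTTCTTTCC, CGCTTT, CTCA, CTCCTAAT, CTCGTGC, CTCTCA, CTCTTC): 58 nodes
Sum: 58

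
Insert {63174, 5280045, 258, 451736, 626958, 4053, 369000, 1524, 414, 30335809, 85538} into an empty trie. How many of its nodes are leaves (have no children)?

A leaf is a node with no children — equivalently, the end of a word that is not a proper prefix of any other stored word.
Those words: "1524", "258", "30335809", "369000", "4053", "414", "451736", "5280045", "626958", "63174", "85538"
Leaf count: 11

11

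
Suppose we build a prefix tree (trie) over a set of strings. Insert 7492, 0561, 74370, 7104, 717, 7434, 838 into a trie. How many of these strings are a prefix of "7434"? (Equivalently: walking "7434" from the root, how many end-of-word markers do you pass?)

1

Check each prefix of "7434" against the stored set — each match is an end-marker on the path.
Prefixes of the query that are stored words: "7434"
Count: 1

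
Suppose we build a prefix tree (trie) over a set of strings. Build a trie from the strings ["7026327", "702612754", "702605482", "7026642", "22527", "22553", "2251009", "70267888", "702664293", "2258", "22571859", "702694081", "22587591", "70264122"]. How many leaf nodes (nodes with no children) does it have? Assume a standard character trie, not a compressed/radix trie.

Leaves are exactly the stored words that no other stored word extends.
Those words: "2251009", "22527", "22553", "22571859", "22587591", "702605482", "702612754", "7026327", "70264122", "702664293", "70267888", "702694081"
Leaf count: 12

12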